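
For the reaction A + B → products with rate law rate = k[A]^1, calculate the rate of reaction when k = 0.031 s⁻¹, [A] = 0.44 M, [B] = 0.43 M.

0.01364 M/s

Step 1: The rate law is rate = k[A]^1
Step 2: Note that the rate does not depend on [B] (zero order in B).
Step 3: rate = 0.031 × (0.44)^1 = 0.01364 M/s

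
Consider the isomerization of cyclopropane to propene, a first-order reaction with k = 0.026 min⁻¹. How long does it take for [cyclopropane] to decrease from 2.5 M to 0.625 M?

53.32 min

Step 1: For first-order: t = ln([cyclopropane]₀/[cyclopropane])/k
Step 2: t = ln(2.5/0.625)/0.026
Step 3: t = ln(4)/0.026
Step 4: t = 1.386/0.026 = 53.32 min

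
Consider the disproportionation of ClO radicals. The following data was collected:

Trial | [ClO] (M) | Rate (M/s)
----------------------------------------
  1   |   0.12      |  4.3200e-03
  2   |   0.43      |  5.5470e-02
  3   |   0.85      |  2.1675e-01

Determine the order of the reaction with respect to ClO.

second order (2)

Step 1: Compare trials to find order n where rate₂/rate₁ = ([ClO]₂/[ClO]₁)^n
Step 2: rate₂/rate₁ = 5.5470e-02/4.3200e-03 = 12.84
Step 3: [ClO]₂/[ClO]₁ = 0.43/0.12 = 3.583
Step 4: n = ln(12.84)/ln(3.583) = 2.00 ≈ 2
Step 5: The reaction is second order in ClO.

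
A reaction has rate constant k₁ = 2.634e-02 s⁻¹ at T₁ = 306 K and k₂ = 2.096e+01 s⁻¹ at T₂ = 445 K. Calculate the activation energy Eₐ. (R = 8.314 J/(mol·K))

54.4 kJ/mol

Step 1: Use the two-temperature Arrhenius form: ln(k₂/k₁) = -Eₐ/R × (1/T₂ - 1/T₁)
Step 2: ln(k₂/k₁) = ln(2.096e+01/2.634e-02) = ln(795.748) = 6.67928
Step 3: 1/T₂ - 1/T₁ = 1/445 - 1/306 = -1.020783e-03 K⁻¹
Step 4: Eₐ = -R × ln(k₂/k₁) / (1/T₂ - 1/T₁) = -8.314 × 6.67928 / -1.020783e-03
Step 5: Eₐ = 5.4401e+04 J/mol = 54.4 kJ/mol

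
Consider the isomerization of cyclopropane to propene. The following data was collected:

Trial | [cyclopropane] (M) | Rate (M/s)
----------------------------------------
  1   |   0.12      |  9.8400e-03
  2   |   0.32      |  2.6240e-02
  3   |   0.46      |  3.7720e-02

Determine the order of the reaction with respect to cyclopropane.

first order (1)

Step 1: Compare trials to find order n where rate₂/rate₁ = ([cyclopropane]₂/[cyclopropane]₁)^n
Step 2: rate₂/rate₁ = 2.6240e-02/9.8400e-03 = 2.667
Step 3: [cyclopropane]₂/[cyclopropane]₁ = 0.32/0.12 = 2.667
Step 4: n = ln(2.667)/ln(2.667) = 1.00 ≈ 1
Step 5: The reaction is first order in cyclopropane.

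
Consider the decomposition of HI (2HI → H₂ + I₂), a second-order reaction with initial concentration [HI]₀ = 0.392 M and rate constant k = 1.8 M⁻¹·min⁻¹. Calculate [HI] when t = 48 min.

0.01124 M

Step 1: For a second-order reaction: 1/[HI] = 1/[HI]₀ + kt
Step 2: 1/[HI] = 1/0.392 + 1.8 × 48
Step 3: 1/[HI] = 2.551 + 86.4 = 88.95
Step 4: [HI] = 1/88.95 = 0.01124 M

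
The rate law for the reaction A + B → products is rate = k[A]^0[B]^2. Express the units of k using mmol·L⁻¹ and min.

(mmol·L⁻¹)⁻¹·min⁻¹

Step 1: Overall order = 0 + 2 = 2.
Step 2: rate has units mmol·L⁻¹·min⁻¹; [A]^0[B]^2 has units (mmol·L⁻¹)^2.
Step 3: k = rate/([A]^0[B]^2), so units of k = (mmol·L⁻¹)^(1-2)·min⁻¹ = (mmol·L⁻¹)⁻¹·min⁻¹.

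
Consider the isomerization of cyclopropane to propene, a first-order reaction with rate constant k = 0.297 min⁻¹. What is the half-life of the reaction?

2.334 min

Step 1: For a first-order reaction, t₁/₂ = ln(2)/k
Step 2: t₁/₂ = ln(2)/0.297
Step 3: t₁/₂ = 0.6931/0.297 = 2.334 min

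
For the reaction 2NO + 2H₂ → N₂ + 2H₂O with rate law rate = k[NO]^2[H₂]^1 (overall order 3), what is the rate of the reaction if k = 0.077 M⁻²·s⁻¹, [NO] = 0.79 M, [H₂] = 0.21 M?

0.01009 M/s

Step 1: The rate law is rate = k[NO]^2[H₂]^1, overall order = 2+1 = 3
Step 2: Substitute values: rate = 0.077 × (0.79)^2 × (0.21)^1
Step 3: rate = 0.077 × 0.6241 × 0.21 = 0.0100917 M/s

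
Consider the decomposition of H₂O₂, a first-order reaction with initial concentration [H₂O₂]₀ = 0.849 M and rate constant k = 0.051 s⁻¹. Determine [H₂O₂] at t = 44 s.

0.09002 M

Step 1: For a first-order reaction: [H₂O₂] = [H₂O₂]₀ × e^(-kt)
Step 2: [H₂O₂] = 0.849 × e^(-0.051 × 44)
Step 3: [H₂O₂] = 0.849 × e^(-2.244)
Step 4: [H₂O₂] = 0.849 × 0.106034 = 0.09002 M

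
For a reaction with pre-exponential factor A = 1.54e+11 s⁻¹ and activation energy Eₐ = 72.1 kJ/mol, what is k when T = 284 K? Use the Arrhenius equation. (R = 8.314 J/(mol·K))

8.43e-03 s⁻¹

Step 1: Use the Arrhenius equation: k = A × exp(-Eₐ/RT)
Step 2: Convert Eₐ to J/mol: 72.1 kJ/mol = 72100 J/mol
Step 3: Calculate the exponent: -Eₐ/(RT) = -72100/(8.314 × 284) = -30.53563
Step 4: k = 1.54e+11 × exp(-30.53563)
Step 5: k = 1.54e+11 × 5.47702e-14 = 8.4346e-03 s⁻¹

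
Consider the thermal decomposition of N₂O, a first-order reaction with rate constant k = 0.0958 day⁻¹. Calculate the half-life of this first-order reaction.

7.235 day

Step 1: For a first-order reaction, t₁/₂ = ln(2)/k
Step 2: t₁/₂ = ln(2)/0.0958
Step 3: t₁/₂ = 0.6931/0.0958 = 7.235 day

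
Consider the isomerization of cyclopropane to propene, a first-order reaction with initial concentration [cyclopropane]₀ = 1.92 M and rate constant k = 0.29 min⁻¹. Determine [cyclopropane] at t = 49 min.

1.294e-06 M

Step 1: For a first-order reaction: [cyclopropane] = [cyclopropane]₀ × e^(-kt)
Step 2: [cyclopropane] = 1.92 × e^(-0.29 × 49)
Step 3: [cyclopropane] = 1.92 × e^(-14.21)
Step 4: [cyclopropane] = 1.92 × 6.74024e-07 = 1.294e-06 M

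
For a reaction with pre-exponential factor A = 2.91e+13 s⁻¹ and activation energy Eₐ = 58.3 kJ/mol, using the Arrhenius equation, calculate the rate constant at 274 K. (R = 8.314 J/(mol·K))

2.24e+02 s⁻¹

Step 1: Use the Arrhenius equation: k = A × exp(-Eₐ/RT)
Step 2: Convert Eₐ to J/mol: 58.3 kJ/mol = 58300 J/mol
Step 3: Calculate the exponent: -Eₐ/(RT) = -58300/(8.314 × 274) = -25.59222
Step 4: k = 2.91e+13 × exp(-25.59222)
Step 5: k = 2.91e+13 × 7.68139e-12 = 2.2353e+02 s⁻¹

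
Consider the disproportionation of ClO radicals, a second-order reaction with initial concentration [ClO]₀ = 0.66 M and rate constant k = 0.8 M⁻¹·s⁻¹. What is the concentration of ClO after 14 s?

0.07865 M

Step 1: For a second-order reaction: 1/[ClO] = 1/[ClO]₀ + kt
Step 2: 1/[ClO] = 1/0.66 + 0.8 × 14
Step 3: 1/[ClO] = 1.515 + 11.2 = 12.72
Step 4: [ClO] = 1/12.72 = 0.07865 M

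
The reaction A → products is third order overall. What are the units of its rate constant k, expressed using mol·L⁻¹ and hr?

(mol·L⁻¹)⁻²·hr⁻¹

Step 1: For overall order n, rate = k × (concentration)^n.
Step 2: Rate has units mol·L⁻¹·hr⁻¹; concentration term has units (mol·L⁻¹)^3.
Step 3: k = rate / (concentration)^n, so units of k = (mol·L⁻¹)^(1-3)·hr⁻¹ = (mol·L⁻¹)⁻²·hr⁻¹.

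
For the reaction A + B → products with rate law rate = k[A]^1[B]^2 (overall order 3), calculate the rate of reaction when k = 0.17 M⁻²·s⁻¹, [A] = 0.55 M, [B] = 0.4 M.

0.01496 M/s

Step 1: The rate law is rate = k[A]^1[B]^2, overall order = 1+2 = 3
Step 2: Substitute values: rate = 0.17 × (0.55)^1 × (0.4)^2
Step 3: rate = 0.17 × 0.55 × 0.16 = 0.01496 M/s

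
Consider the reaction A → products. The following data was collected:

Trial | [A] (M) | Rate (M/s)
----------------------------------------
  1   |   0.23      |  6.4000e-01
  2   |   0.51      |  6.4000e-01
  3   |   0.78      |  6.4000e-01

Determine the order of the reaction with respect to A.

zeroth order (0)

Step 1: Compare trials - when concentration changes, rate stays constant.
Step 2: rate₂/rate₁ = 6.4000e-01/6.4000e-01 = 1
Step 3: [A]₂/[A]₁ = 0.51/0.23 = 2.217
Step 4: Since rate ratio ≈ (conc ratio)^0, the reaction is zeroth order.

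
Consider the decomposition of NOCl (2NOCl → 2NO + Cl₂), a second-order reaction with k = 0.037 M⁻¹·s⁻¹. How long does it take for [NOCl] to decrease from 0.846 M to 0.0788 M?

311 s

Step 1: For second-order: t = (1/[NOCl] - 1/[NOCl]₀)/k
Step 2: t = (1/0.0788 - 1/0.846)/0.037
Step 3: t = (12.69 - 1.182)/0.037
Step 4: t = 11.51/0.037 = 311 s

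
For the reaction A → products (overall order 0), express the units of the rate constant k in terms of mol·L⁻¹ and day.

mol·L⁻¹·day⁻¹

Step 1: For overall order n, rate = k × (concentration)^n.
Step 2: Rate has units mol·L⁻¹·day⁻¹; concentration term has units (mol·L⁻¹)^0.
Step 3: k = rate / (concentration)^n, so units of k = (mol·L⁻¹)^(1-0)·day⁻¹ = mol·L⁻¹·day⁻¹.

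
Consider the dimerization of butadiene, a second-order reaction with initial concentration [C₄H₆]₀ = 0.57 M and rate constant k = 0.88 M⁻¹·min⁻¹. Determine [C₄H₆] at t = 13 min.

0.07579 M

Step 1: For a second-order reaction: 1/[C₄H₆] = 1/[C₄H₆]₀ + kt
Step 2: 1/[C₄H₆] = 1/0.57 + 0.88 × 13
Step 3: 1/[C₄H₆] = 1.754 + 11.44 = 13.19
Step 4: [C₄H₆] = 1/13.19 = 0.07579 M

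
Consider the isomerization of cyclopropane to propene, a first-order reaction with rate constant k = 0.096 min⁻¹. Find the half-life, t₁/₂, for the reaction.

7.22 min

Step 1: For a first-order reaction, t₁/₂ = ln(2)/k
Step 2: t₁/₂ = ln(2)/0.096
Step 3: t₁/₂ = 0.6931/0.096 = 7.22 min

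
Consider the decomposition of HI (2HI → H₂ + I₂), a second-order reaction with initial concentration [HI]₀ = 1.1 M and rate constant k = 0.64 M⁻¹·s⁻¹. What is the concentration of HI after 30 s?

0.04973 M

Step 1: For a second-order reaction: 1/[HI] = 1/[HI]₀ + kt
Step 2: 1/[HI] = 1/1.1 + 0.64 × 30
Step 3: 1/[HI] = 0.9091 + 19.2 = 20.11
Step 4: [HI] = 1/20.11 = 0.04973 M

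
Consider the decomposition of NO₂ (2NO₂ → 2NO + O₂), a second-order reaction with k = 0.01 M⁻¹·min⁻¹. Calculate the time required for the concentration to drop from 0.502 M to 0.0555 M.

1603 min

Step 1: For second-order: t = (1/[NO₂] - 1/[NO₂]₀)/k
Step 2: t = (1/0.0555 - 1/0.502)/0.01
Step 3: t = (18.02 - 1.992)/0.01
Step 4: t = 16.03/0.01 = 1603 min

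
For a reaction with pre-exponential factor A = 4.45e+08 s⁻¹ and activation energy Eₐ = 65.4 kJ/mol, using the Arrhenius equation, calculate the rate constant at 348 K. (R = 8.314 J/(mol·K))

6.78e-02 s⁻¹

Step 1: Use the Arrhenius equation: k = A × exp(-Eₐ/RT)
Step 2: Convert Eₐ to J/mol: 65.4 kJ/mol = 65400 J/mol
Step 3: Calculate the exponent: -Eₐ/(RT) = -65400/(8.314 × 348) = -22.60417
Step 4: k = 4.45e+08 × exp(-22.60417)
Step 5: k = 4.45e+08 × 1.52452e-10 = 6.7841e-02 s⁻¹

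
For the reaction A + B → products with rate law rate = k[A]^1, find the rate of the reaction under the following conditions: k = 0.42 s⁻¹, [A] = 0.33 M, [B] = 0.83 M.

0.1386 M/s

Step 1: The rate law is rate = k[A]^1
Step 2: Note that the rate does not depend on [B] (zero order in B).
Step 3: rate = 0.42 × (0.33)^1 = 0.1386 M/s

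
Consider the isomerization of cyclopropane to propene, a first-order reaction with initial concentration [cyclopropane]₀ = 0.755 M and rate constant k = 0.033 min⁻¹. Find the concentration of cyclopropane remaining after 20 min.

0.3902 M

Step 1: For a first-order reaction: [cyclopropane] = [cyclopropane]₀ × e^(-kt)
Step 2: [cyclopropane] = 0.755 × e^(-0.033 × 20)
Step 3: [cyclopropane] = 0.755 × e^(-0.66)
Step 4: [cyclopropane] = 0.755 × 0.516851 = 0.3902 M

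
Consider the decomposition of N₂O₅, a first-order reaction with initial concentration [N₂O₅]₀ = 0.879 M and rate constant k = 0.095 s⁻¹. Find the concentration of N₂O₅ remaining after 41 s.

0.01788 M

Step 1: For a first-order reaction: [N₂O₅] = [N₂O₅]₀ × e^(-kt)
Step 2: [N₂O₅] = 0.879 × e^(-0.095 × 41)
Step 3: [N₂O₅] = 0.879 × e^(-3.895)
Step 4: [N₂O₅] = 0.879 × 0.0203434 = 0.01788 M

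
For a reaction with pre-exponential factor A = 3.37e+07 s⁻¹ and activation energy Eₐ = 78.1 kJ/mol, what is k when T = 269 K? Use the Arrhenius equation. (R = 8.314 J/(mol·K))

2.30e-08 s⁻¹

Step 1: Use the Arrhenius equation: k = A × exp(-Eₐ/RT)
Step 2: Convert Eₐ to J/mol: 78.1 kJ/mol = 78100 J/mol
Step 3: Calculate the exponent: -Eₐ/(RT) = -78100/(8.314 × 269) = -34.92117
Step 4: k = 3.37e+07 × exp(-34.92117)
Step 5: k = 3.37e+07 × 6.82226e-16 = 2.2991e-08 s⁻¹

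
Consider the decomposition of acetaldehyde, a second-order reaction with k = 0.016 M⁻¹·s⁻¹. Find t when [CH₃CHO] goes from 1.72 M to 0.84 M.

38.07 s

Step 1: For second-order: t = (1/[CH₃CHO] - 1/[CH₃CHO]₀)/k
Step 2: t = (1/0.84 - 1/1.72)/0.016
Step 3: t = (1.19 - 0.5814)/0.016
Step 4: t = 0.6091/0.016 = 38.07 s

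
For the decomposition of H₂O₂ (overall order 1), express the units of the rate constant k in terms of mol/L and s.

s⁻¹

Step 1: For overall order n, rate = k × (concentration)^n.
Step 2: Rate has units mol/L·s⁻¹; concentration term has units (mol/L)^1.
Step 3: k = rate / (concentration)^n, so units of k = (mol/L)^(1-1)·s⁻¹ = s⁻¹.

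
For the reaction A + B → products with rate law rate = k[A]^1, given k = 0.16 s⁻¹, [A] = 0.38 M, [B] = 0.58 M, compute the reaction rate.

0.0608 M/s

Step 1: The rate law is rate = k[A]^1
Step 2: Note that the rate does not depend on [B] (zero order in B).
Step 3: rate = 0.16 × (0.38)^1 = 0.0608 M/s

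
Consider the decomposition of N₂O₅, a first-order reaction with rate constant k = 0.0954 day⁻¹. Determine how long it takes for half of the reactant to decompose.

7.266 day

Step 1: For a first-order reaction, t₁/₂ = ln(2)/k
Step 2: t₁/₂ = ln(2)/0.0954
Step 3: t₁/₂ = 0.6931/0.0954 = 7.266 day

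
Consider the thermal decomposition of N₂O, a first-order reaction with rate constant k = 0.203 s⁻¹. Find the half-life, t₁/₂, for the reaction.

3.415 s

Step 1: For a first-order reaction, t₁/₂ = ln(2)/k
Step 2: t₁/₂ = ln(2)/0.203
Step 3: t₁/₂ = 0.6931/0.203 = 3.415 s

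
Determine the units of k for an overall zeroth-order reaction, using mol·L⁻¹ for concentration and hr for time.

mol·L⁻¹·hr⁻¹

Step 1: For overall order n, rate = k × (concentration)^n.
Step 2: Rate has units mol·L⁻¹·hr⁻¹; concentration term has units (mol·L⁻¹)^0.
Step 3: k = rate / (concentration)^n, so units of k = (mol·L⁻¹)^(1-0)·hr⁻¹ = mol·L⁻¹·hr⁻¹.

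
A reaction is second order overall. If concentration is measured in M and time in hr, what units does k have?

M⁻¹·hr⁻¹

Step 1: For overall order n, rate = k × (concentration)^n.
Step 2: Rate has units M·hr⁻¹; concentration term has units M^2.
Step 3: k = rate / (concentration)^n, so units of k = M^(1-2)·hr⁻¹ = M⁻¹·hr⁻¹.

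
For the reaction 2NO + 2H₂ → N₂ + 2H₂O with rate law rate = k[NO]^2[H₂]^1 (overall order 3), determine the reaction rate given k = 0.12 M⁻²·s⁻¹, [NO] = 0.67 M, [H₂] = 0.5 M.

0.02693 M/s

Step 1: The rate law is rate = k[NO]^2[H₂]^1, overall order = 2+1 = 3
Step 2: Substitute values: rate = 0.12 × (0.67)^2 × (0.5)^1
Step 3: rate = 0.12 × 0.4489 × 0.5 = 0.026934 M/s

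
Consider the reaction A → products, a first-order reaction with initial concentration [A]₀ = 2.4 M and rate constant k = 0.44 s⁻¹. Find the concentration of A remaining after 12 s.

0.01222 M

Step 1: For a first-order reaction: [A] = [A]₀ × e^(-kt)
Step 2: [A] = 2.4 × e^(-0.44 × 12)
Step 3: [A] = 2.4 × e^(-5.28)
Step 4: [A] = 2.4 × 0.00509243 = 0.01222 M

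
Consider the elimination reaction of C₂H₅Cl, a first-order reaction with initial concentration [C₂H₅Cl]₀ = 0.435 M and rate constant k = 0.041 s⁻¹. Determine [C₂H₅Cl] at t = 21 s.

0.1839 M

Step 1: For a first-order reaction: [C₂H₅Cl] = [C₂H₅Cl]₀ × e^(-kt)
Step 2: [C₂H₅Cl] = 0.435 × e^(-0.041 × 21)
Step 3: [C₂H₅Cl] = 0.435 × e^(-0.861)
Step 4: [C₂H₅Cl] = 0.435 × 0.422739 = 0.1839 M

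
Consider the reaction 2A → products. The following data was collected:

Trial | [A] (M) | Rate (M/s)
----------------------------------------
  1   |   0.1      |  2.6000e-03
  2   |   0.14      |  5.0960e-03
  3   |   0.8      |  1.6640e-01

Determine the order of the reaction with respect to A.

second order (2)

Step 1: Compare trials to find order n where rate₂/rate₁ = ([A]₂/[A]₁)^n
Step 2: rate₂/rate₁ = 5.0960e-03/2.6000e-03 = 1.96
Step 3: [A]₂/[A]₁ = 0.14/0.1 = 1.4
Step 4: n = ln(1.96)/ln(1.4) = 2.00 ≈ 2
Step 5: The reaction is second order in A.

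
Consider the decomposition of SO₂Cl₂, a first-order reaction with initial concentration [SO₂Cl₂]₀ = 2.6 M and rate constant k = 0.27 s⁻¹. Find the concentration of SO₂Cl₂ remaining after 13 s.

0.07773 M

Step 1: For a first-order reaction: [SO₂Cl₂] = [SO₂Cl₂]₀ × e^(-kt)
Step 2: [SO₂Cl₂] = 2.6 × e^(-0.27 × 13)
Step 3: [SO₂Cl₂] = 2.6 × e^(-3.51)
Step 4: [SO₂Cl₂] = 2.6 × 0.0298969 = 0.07773 M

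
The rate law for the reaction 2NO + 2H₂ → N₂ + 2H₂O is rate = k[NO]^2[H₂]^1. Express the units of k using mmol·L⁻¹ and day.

(mmol·L⁻¹)⁻²·day⁻¹

Step 1: Overall order = 2 + 1 = 3.
Step 2: rate has units mmol·L⁻¹·day⁻¹; [NO]^2[H₂]^1 has units (mmol·L⁻¹)^3.
Step 3: k = rate/([NO]^2[H₂]^1), so units of k = (mmol·L⁻¹)^(1-3)·day⁻¹ = (mmol·L⁻¹)⁻²·day⁻¹.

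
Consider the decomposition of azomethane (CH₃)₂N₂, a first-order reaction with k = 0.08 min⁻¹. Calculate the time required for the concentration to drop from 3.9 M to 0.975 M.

17.33 min

Step 1: For first-order: t = ln([azomethane]₀/[azomethane])/k
Step 2: t = ln(3.9/0.975)/0.08
Step 3: t = ln(4)/0.08
Step 4: t = 1.386/0.08 = 17.33 min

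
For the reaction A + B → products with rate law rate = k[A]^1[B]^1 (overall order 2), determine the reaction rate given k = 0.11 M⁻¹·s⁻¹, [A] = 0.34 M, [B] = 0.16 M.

0.005984 M/s

Step 1: The rate law is rate = k[A]^1[B]^1, overall order = 1+1 = 2
Step 2: Substitute values: rate = 0.11 × (0.34)^1 × (0.16)^1
Step 3: rate = 0.11 × 0.34 × 0.16 = 0.005984 M/s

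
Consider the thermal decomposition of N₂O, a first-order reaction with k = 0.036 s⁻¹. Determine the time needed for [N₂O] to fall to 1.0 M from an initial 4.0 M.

38.51 s

Step 1: For first-order: t = ln([N₂O]₀/[N₂O])/k
Step 2: t = ln(4.0/1.0)/0.036
Step 3: t = ln(4)/0.036
Step 4: t = 1.386/0.036 = 38.51 s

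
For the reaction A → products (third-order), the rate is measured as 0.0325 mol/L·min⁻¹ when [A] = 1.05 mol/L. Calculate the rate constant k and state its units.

0.02807 (mol/L)⁻²·min⁻¹

Step 1: rate = k[A]^3, so k = rate / [A]^3.
Step 2: k = 0.0325 / (1.05)^3 = 0.0325 / 1.158.
Step 3: k = 0.02807 (mol/L)⁻²·min⁻¹.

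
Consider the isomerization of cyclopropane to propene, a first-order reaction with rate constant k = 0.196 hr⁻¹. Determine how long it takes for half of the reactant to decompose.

3.536 hr

Step 1: For a first-order reaction, t₁/₂ = ln(2)/k
Step 2: t₁/₂ = ln(2)/0.196
Step 3: t₁/₂ = 0.6931/0.196 = 3.536 hr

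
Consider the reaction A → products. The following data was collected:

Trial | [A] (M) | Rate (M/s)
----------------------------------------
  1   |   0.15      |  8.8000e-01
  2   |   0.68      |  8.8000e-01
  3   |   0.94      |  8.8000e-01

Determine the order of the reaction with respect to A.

zeroth order (0)

Step 1: Compare trials - when concentration changes, rate stays constant.
Step 2: rate₂/rate₁ = 8.8000e-01/8.8000e-01 = 1
Step 3: [A]₂/[A]₁ = 0.68/0.15 = 4.533
Step 4: Since rate ratio ≈ (conc ratio)^0, the reaction is zeroth order.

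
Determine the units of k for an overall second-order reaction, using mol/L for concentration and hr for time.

(mol/L)⁻¹·hr⁻¹

Step 1: For overall order n, rate = k × (concentration)^n.
Step 2: Rate has units mol/L·hr⁻¹; concentration term has units (mol/L)^2.
Step 3: k = rate / (concentration)^n, so units of k = (mol/L)^(1-2)·hr⁻¹ = (mol/L)⁻¹·hr⁻¹.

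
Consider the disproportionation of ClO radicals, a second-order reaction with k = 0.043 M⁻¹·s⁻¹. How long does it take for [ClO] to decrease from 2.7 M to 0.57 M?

32.19 s

Step 1: For second-order: t = (1/[ClO] - 1/[ClO]₀)/k
Step 2: t = (1/0.57 - 1/2.7)/0.043
Step 3: t = (1.754 - 0.3704)/0.043
Step 4: t = 1.384/0.043 = 32.19 s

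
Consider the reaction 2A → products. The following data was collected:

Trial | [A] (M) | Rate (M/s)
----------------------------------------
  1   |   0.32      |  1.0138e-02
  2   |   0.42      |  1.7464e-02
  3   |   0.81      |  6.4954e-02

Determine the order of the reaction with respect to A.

second order (2)

Step 1: Compare trials to find order n where rate₂/rate₁ = ([A]₂/[A]₁)^n
Step 2: rate₂/rate₁ = 1.7464e-02/1.0138e-02 = 1.723
Step 3: [A]₂/[A]₁ = 0.42/0.32 = 1.312
Step 4: n = ln(1.723)/ln(1.312) = 2.00 ≈ 2
Step 5: The reaction is second order in A.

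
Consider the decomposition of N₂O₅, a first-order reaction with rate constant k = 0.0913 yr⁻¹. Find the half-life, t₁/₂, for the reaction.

7.592 yr

Step 1: For a first-order reaction, t₁/₂ = ln(2)/k
Step 2: t₁/₂ = ln(2)/0.0913
Step 3: t₁/₂ = 0.6931/0.0913 = 7.592 yr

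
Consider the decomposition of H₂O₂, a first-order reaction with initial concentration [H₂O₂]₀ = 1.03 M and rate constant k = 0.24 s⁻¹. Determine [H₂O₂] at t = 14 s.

0.03578 M

Step 1: For a first-order reaction: [H₂O₂] = [H₂O₂]₀ × e^(-kt)
Step 2: [H₂O₂] = 1.03 × e^(-0.24 × 14)
Step 3: [H₂O₂] = 1.03 × e^(-3.36)
Step 4: [H₂O₂] = 1.03 × 0.0347353 = 0.03578 M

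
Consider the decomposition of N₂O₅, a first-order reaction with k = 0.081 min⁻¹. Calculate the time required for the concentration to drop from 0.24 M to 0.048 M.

19.87 min

Step 1: For first-order: t = ln([N₂O₅]₀/[N₂O₅])/k
Step 2: t = ln(0.24/0.048)/0.081
Step 3: t = ln(5)/0.081
Step 4: t = 1.609/0.081 = 19.87 min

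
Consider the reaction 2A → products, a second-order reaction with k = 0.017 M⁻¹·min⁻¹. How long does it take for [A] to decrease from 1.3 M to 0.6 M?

52.79 min

Step 1: For second-order: t = (1/[A] - 1/[A]₀)/k
Step 2: t = (1/0.6 - 1/1.3)/0.017
Step 3: t = (1.667 - 0.7692)/0.017
Step 4: t = 0.8974/0.017 = 52.79 min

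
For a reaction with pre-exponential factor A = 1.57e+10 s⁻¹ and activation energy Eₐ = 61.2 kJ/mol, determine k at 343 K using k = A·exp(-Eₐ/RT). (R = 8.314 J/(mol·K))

7.51e+00 s⁻¹

Step 1: Use the Arrhenius equation: k = A × exp(-Eₐ/RT)
Step 2: Convert Eₐ to J/mol: 61.2 kJ/mol = 61200 J/mol
Step 3: Calculate the exponent: -Eₐ/(RT) = -61200/(8.314 × 343) = -21.46087
Step 4: k = 1.57e+10 × exp(-21.46087)
Step 5: k = 1.57e+10 × 4.78258e-10 = 7.5087e+00 s⁻¹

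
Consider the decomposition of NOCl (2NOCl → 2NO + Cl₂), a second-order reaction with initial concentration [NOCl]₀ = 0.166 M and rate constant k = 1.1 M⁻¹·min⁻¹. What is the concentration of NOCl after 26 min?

0.02888 M

Step 1: For a second-order reaction: 1/[NOCl] = 1/[NOCl]₀ + kt
Step 2: 1/[NOCl] = 1/0.166 + 1.1 × 26
Step 3: 1/[NOCl] = 6.024 + 28.6 = 34.62
Step 4: [NOCl] = 1/34.62 = 0.02888 M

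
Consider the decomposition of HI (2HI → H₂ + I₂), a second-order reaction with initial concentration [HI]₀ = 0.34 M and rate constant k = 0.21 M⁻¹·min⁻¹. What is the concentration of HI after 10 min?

0.1984 M

Step 1: For a second-order reaction: 1/[HI] = 1/[HI]₀ + kt
Step 2: 1/[HI] = 1/0.34 + 0.21 × 10
Step 3: 1/[HI] = 2.941 + 2.1 = 5.041
Step 4: [HI] = 1/5.041 = 0.1984 M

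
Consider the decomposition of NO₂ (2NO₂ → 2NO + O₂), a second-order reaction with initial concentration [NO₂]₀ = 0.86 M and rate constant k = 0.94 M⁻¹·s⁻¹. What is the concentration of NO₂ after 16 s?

0.06172 M

Step 1: For a second-order reaction: 1/[NO₂] = 1/[NO₂]₀ + kt
Step 2: 1/[NO₂] = 1/0.86 + 0.94 × 16
Step 3: 1/[NO₂] = 1.163 + 15.04 = 16.2
Step 4: [NO₂] = 1/16.2 = 0.06172 M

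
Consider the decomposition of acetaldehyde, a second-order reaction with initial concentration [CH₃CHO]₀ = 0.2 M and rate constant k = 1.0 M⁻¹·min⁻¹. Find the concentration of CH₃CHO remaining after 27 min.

0.03125 M

Step 1: For a second-order reaction: 1/[CH₃CHO] = 1/[CH₃CHO]₀ + kt
Step 2: 1/[CH₃CHO] = 1/0.2 + 1.0 × 27
Step 3: 1/[CH₃CHO] = 5 + 27 = 32
Step 4: [CH₃CHO] = 1/32 = 0.03125 M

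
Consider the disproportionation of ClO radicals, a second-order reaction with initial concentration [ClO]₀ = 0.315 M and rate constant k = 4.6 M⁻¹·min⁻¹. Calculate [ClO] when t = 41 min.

0.005214 M

Step 1: For a second-order reaction: 1/[ClO] = 1/[ClO]₀ + kt
Step 2: 1/[ClO] = 1/0.315 + 4.6 × 41
Step 3: 1/[ClO] = 3.175 + 188.6 = 191.8
Step 4: [ClO] = 1/191.8 = 0.005214 M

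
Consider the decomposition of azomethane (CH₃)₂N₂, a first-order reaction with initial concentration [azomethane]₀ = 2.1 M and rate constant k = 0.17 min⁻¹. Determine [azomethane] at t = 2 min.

1.495 M

Step 1: For a first-order reaction: [azomethane] = [azomethane]₀ × e^(-kt)
Step 2: [azomethane] = 2.1 × e^(-0.17 × 2)
Step 3: [azomethane] = 2.1 × e^(-0.34)
Step 4: [azomethane] = 2.1 × 0.71177 = 1.495 M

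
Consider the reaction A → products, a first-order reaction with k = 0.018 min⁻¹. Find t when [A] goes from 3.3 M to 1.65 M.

38.51 min

Step 1: For first-order: t = ln([A]₀/[A])/k
Step 2: t = ln(3.3/1.65)/0.018
Step 3: t = ln(2)/0.018
Step 4: t = 0.6931/0.018 = 38.51 min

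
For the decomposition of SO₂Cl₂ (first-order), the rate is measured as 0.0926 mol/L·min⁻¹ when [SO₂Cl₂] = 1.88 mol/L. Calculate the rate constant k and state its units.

0.04926 min⁻¹

Step 1: rate = k[SO₂Cl₂]^1, so k = rate / [SO₂Cl₂]^1.
Step 2: k = 0.0926 / (1.88)^1 = 0.0926 / 1.88.
Step 3: k = 0.04926 min⁻¹.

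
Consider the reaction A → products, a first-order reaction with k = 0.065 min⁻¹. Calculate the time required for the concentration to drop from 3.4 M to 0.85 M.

21.33 min

Step 1: For first-order: t = ln([A]₀/[A])/k
Step 2: t = ln(3.4/0.85)/0.065
Step 3: t = ln(4)/0.065
Step 4: t = 1.386/0.065 = 21.33 min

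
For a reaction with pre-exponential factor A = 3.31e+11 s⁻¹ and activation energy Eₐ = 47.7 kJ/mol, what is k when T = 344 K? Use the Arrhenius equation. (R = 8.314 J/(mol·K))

1.89e+04 s⁻¹

Step 1: Use the Arrhenius equation: k = A × exp(-Eₐ/RT)
Step 2: Convert Eₐ to J/mol: 47.7 kJ/mol = 47700 J/mol
Step 3: Calculate the exponent: -Eₐ/(RT) = -47700/(8.314 × 344) = -16.67823
Step 4: k = 3.31e+11 × exp(-16.67823)
Step 5: k = 3.31e+11 × 5.71132e-08 = 1.8904e+04 s⁻¹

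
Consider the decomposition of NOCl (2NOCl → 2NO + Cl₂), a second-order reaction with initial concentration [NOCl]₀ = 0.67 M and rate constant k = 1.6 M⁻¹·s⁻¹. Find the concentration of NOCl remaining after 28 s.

0.0216 M

Step 1: For a second-order reaction: 1/[NOCl] = 1/[NOCl]₀ + kt
Step 2: 1/[NOCl] = 1/0.67 + 1.6 × 28
Step 3: 1/[NOCl] = 1.493 + 44.8 = 46.29
Step 4: [NOCl] = 1/46.29 = 0.0216 M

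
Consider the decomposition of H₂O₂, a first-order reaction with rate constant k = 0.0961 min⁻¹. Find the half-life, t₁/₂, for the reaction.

7.213 min

Step 1: For a first-order reaction, t₁/₂ = ln(2)/k
Step 2: t₁/₂ = ln(2)/0.0961
Step 3: t₁/₂ = 0.6931/0.0961 = 7.213 min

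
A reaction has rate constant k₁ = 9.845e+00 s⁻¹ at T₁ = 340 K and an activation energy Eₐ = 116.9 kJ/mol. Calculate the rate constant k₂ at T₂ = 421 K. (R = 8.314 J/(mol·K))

2.810e+04 s⁻¹

Step 1: Use the two-temperature Arrhenius form: ln(k₂/k₁) = -Eₐ/R × (1/T₂ - 1/T₁)
Step 2: Convert Eₐ to J/mol: 116.9 kJ/mol = 116900 J/mol
Step 3: 1/T₂ - 1/T₁ = 1/421 - 1/340 = -5.658796e-04 K⁻¹
Step 4: ln(k₂/k₁) = -116900/8.314 × -5.658796e-04 = 7.95662
Step 5: k₂ = k₁ × exp(7.95662) = 9.845e+00 × 2.85441e+03 = 2.810e+04 s⁻¹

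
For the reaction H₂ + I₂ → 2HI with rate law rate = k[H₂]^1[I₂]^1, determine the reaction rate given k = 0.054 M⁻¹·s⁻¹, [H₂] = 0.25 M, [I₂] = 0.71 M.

0.009585 M/s

Step 1: The rate law is rate = k[H₂]^1[I₂]^1
Step 2: Substitute: rate = 0.054 × (0.25)^1 × (0.71)^1
Step 3: rate = 0.054 × 0.25 × 0.71 = 0.009585 M/s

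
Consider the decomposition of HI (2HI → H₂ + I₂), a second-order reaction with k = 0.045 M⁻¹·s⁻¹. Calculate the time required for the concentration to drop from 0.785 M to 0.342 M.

36.67 s

Step 1: For second-order: t = (1/[HI] - 1/[HI]₀)/k
Step 2: t = (1/0.342 - 1/0.785)/0.045
Step 3: t = (2.924 - 1.274)/0.045
Step 4: t = 1.65/0.045 = 36.67 s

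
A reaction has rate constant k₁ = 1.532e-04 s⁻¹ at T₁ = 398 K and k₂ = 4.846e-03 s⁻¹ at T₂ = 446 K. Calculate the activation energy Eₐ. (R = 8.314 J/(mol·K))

106.2 kJ/mol

Step 1: Use the two-temperature Arrhenius form: ln(k₂/k₁) = -Eₐ/R × (1/T₂ - 1/T₁)
Step 2: ln(k₂/k₁) = ln(4.846e-03/1.532e-04) = ln(31.6319) = 3.45416
Step 3: 1/T₂ - 1/T₁ = 1/446 - 1/398 = -2.704103e-04 K⁻¹
Step 4: Eₐ = -R × ln(k₂/k₁) / (1/T₂ - 1/T₁) = -8.314 × 3.45416 / -2.704103e-04
Step 5: Eₐ = 1.0620e+05 J/mol = 106.2 kJ/mol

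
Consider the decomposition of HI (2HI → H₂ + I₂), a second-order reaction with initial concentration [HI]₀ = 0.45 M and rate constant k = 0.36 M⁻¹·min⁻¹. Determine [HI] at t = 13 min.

0.1449 M

Step 1: For a second-order reaction: 1/[HI] = 1/[HI]₀ + kt
Step 2: 1/[HI] = 1/0.45 + 0.36 × 13
Step 3: 1/[HI] = 2.222 + 4.68 = 6.902
Step 4: [HI] = 1/6.902 = 0.1449 M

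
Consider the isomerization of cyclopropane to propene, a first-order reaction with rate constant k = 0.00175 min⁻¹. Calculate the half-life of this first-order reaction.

396.1 min

Step 1: For a first-order reaction, t₁/₂ = ln(2)/k
Step 2: t₁/₂ = ln(2)/0.00175
Step 3: t₁/₂ = 0.6931/0.00175 = 396.1 min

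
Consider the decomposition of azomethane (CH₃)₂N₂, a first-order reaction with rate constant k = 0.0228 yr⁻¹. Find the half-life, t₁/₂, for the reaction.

30.4 yr

Step 1: For a first-order reaction, t₁/₂ = ln(2)/k
Step 2: t₁/₂ = ln(2)/0.0228
Step 3: t₁/₂ = 0.6931/0.0228 = 30.4 yr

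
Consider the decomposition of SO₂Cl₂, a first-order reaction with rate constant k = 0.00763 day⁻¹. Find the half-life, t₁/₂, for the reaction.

90.84 day

Step 1: For a first-order reaction, t₁/₂ = ln(2)/k
Step 2: t₁/₂ = ln(2)/0.00763
Step 3: t₁/₂ = 0.6931/0.00763 = 90.84 day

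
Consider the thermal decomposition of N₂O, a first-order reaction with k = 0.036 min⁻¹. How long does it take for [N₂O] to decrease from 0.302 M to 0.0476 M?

51.32 min

Step 1: For first-order: t = ln([N₂O]₀/[N₂O])/k
Step 2: t = ln(0.302/0.0476)/0.036
Step 3: t = ln(6.345)/0.036
Step 4: t = 1.848/0.036 = 51.32 min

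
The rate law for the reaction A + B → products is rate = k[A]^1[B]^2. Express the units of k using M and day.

M⁻²·day⁻¹

Step 1: Overall order = 1 + 2 = 3.
Step 2: rate has units M·day⁻¹; [A]^1[B]^2 has units M^3.
Step 3: k = rate/([A]^1[B]^2), so units of k = M^(1-3)·day⁻¹ = M⁻²·day⁻¹.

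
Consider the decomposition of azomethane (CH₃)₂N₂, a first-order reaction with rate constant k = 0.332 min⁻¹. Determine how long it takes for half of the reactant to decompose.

2.088 min

Step 1: For a first-order reaction, t₁/₂ = ln(2)/k
Step 2: t₁/₂ = ln(2)/0.332
Step 3: t₁/₂ = 0.6931/0.332 = 2.088 min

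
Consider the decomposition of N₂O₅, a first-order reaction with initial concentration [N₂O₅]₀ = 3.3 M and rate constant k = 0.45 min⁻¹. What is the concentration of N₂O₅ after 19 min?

0.0006387 M

Step 1: For a first-order reaction: [N₂O₅] = [N₂O₅]₀ × e^(-kt)
Step 2: [N₂O₅] = 3.3 × e^(-0.45 × 19)
Step 3: [N₂O₅] = 3.3 × e^(-8.55)
Step 4: [N₂O₅] = 3.3 × 0.000193545 = 0.0006387 M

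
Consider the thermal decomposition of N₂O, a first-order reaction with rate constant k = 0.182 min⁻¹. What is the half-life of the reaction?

3.809 min

Step 1: For a first-order reaction, t₁/₂ = ln(2)/k
Step 2: t₁/₂ = ln(2)/0.182
Step 3: t₁/₂ = 0.6931/0.182 = 3.809 min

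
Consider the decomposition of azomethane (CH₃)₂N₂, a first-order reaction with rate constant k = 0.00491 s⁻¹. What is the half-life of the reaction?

141.2 s

Step 1: For a first-order reaction, t₁/₂ = ln(2)/k
Step 2: t₁/₂ = ln(2)/0.00491
Step 3: t₁/₂ = 0.6931/0.00491 = 141.2 s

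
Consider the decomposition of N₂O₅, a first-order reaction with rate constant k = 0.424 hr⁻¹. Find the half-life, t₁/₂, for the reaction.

1.635 hr

Step 1: For a first-order reaction, t₁/₂ = ln(2)/k
Step 2: t₁/₂ = ln(2)/0.424
Step 3: t₁/₂ = 0.6931/0.424 = 1.635 hr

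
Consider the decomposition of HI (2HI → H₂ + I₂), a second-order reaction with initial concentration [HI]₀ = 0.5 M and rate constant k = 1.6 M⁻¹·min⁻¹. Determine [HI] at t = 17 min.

0.03425 M

Step 1: For a second-order reaction: 1/[HI] = 1/[HI]₀ + kt
Step 2: 1/[HI] = 1/0.5 + 1.6 × 17
Step 3: 1/[HI] = 2 + 27.2 = 29.2
Step 4: [HI] = 1/29.2 = 0.03425 M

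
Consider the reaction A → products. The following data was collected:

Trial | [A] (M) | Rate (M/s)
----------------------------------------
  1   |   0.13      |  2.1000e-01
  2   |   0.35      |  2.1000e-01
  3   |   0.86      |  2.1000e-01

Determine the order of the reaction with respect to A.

zeroth order (0)

Step 1: Compare trials - when concentration changes, rate stays constant.
Step 2: rate₂/rate₁ = 2.1000e-01/2.1000e-01 = 1
Step 3: [A]₂/[A]₁ = 0.35/0.13 = 2.692
Step 4: Since rate ratio ≈ (conc ratio)^0, the reaction is zeroth order.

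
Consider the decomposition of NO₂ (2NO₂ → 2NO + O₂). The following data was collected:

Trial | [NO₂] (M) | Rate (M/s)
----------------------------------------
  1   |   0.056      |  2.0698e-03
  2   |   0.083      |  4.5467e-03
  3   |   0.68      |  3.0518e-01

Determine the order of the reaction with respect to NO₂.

second order (2)

Step 1: Compare trials to find order n where rate₂/rate₁ = ([NO₂]₂/[NO₂]₁)^n
Step 2: rate₂/rate₁ = 4.5467e-03/2.0698e-03 = 2.197
Step 3: [NO₂]₂/[NO₂]₁ = 0.083/0.056 = 1.482
Step 4: n = ln(2.197)/ln(1.482) = 2.00 ≈ 2
Step 5: The reaction is second order in NO₂.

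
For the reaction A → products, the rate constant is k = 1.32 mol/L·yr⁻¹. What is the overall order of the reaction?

zeroth order (0)

Step 1: The units of k for an nth-order reaction are (concentration)^(1-n)·(time)⁻¹.
Step 2: Here k has units mol/L·yr⁻¹, so the concentration exponent is 1.
Step 3: 1 - n = 1 ⇒ n = 0. The reaction is zeroth order.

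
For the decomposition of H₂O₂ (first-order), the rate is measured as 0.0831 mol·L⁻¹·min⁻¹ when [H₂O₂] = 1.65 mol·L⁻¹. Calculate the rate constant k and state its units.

0.05036 min⁻¹

Step 1: rate = k[H₂O₂]^1, so k = rate / [H₂O₂]^1.
Step 2: k = 0.0831 / (1.65)^1 = 0.0831 / 1.65.
Step 3: k = 0.05036 min⁻¹.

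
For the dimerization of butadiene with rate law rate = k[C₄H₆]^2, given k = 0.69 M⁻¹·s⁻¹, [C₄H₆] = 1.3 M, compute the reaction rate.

1.166 M/s

Step 1: Identify the rate law: rate = k[C₄H₆]^2
Step 2: Substitute values: rate = 0.69 × (1.3)^2
Step 3: Calculate: rate = 0.69 × 1.69 = 1.1661 M/s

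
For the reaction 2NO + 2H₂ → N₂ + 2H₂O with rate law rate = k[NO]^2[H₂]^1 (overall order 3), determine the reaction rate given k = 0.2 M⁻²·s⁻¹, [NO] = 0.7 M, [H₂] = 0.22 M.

0.02156 M/s

Step 1: The rate law is rate = k[NO]^2[H₂]^1, overall order = 2+1 = 3
Step 2: Substitute values: rate = 0.2 × (0.7)^2 × (0.22)^1
Step 3: rate = 0.2 × 0.49 × 0.22 = 0.02156 M/s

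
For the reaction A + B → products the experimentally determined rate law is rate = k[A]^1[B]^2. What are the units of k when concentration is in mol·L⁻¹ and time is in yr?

(mol·L⁻¹)⁻²·yr⁻¹

Step 1: Overall order = 1 + 2 = 3.
Step 2: rate has units mol·L⁻¹·yr⁻¹; [A]^1[B]^2 has units (mol·L⁻¹)^3.
Step 3: k = rate/([A]^1[B]^2), so units of k = (mol·L⁻¹)^(1-3)·yr⁻¹ = (mol·L⁻¹)⁻²·yr⁻¹.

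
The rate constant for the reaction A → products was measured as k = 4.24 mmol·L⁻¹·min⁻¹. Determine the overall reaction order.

zeroth order (0)

Step 1: The units of k for an nth-order reaction are (concentration)^(1-n)·(time)⁻¹.
Step 2: Here k has units mmol·L⁻¹·min⁻¹, so the concentration exponent is 1.
Step 3: 1 - n = 1 ⇒ n = 0. The reaction is zeroth order.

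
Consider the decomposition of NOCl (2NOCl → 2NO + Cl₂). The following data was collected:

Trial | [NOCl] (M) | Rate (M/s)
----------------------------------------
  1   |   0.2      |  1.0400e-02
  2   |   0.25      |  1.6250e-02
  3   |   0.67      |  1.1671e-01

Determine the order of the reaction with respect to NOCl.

second order (2)

Step 1: Compare trials to find order n where rate₂/rate₁ = ([NOCl]₂/[NOCl]₁)^n
Step 2: rate₂/rate₁ = 1.6250e-02/1.0400e-02 = 1.562
Step 3: [NOCl]₂/[NOCl]₁ = 0.25/0.2 = 1.25
Step 4: n = ln(1.562)/ln(1.25) = 2.00 ≈ 2
Step 5: The reaction is second order in NOCl.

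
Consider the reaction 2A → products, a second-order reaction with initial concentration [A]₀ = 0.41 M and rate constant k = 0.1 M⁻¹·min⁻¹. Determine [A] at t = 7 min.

0.3186 M

Step 1: For a second-order reaction: 1/[A] = 1/[A]₀ + kt
Step 2: 1/[A] = 1/0.41 + 0.1 × 7
Step 3: 1/[A] = 2.439 + 0.7 = 3.139
Step 4: [A] = 1/3.139 = 0.3186 M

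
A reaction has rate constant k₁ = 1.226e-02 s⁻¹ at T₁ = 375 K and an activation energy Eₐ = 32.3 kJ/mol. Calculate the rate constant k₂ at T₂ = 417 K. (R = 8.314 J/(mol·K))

3.481e-02 s⁻¹

Step 1: Use the two-temperature Arrhenius form: ln(k₂/k₁) = -Eₐ/R × (1/T₂ - 1/T₁)
Step 2: Convert Eₐ to J/mol: 32.3 kJ/mol = 32300 J/mol
Step 3: 1/T₂ - 1/T₁ = 1/417 - 1/375 = -2.685851e-04 K⁻¹
Step 4: ln(k₂/k₁) = -32300/8.314 × -2.685851e-04 = 1.04346
Step 5: k₂ = k₁ × exp(1.04346) = 1.226e-02 × 2.83902e+00 = 3.481e-02 s⁻¹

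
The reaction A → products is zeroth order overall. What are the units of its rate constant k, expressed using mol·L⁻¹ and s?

mol·L⁻¹·s⁻¹

Step 1: For overall order n, rate = k × (concentration)^n.
Step 2: Rate has units mol·L⁻¹·s⁻¹; concentration term has units (mol·L⁻¹)^0.
Step 3: k = rate / (concentration)^n, so units of k = (mol·L⁻¹)^(1-0)·s⁻¹ = mol·L⁻¹·s⁻¹.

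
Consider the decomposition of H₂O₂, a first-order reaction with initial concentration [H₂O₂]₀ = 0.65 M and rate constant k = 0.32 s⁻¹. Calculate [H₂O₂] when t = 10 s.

0.0265 M

Step 1: For a first-order reaction: [H₂O₂] = [H₂O₂]₀ × e^(-kt)
Step 2: [H₂O₂] = 0.65 × e^(-0.32 × 10)
Step 3: [H₂O₂] = 0.65 × e^(-3.2)
Step 4: [H₂O₂] = 0.65 × 0.0407622 = 0.0265 M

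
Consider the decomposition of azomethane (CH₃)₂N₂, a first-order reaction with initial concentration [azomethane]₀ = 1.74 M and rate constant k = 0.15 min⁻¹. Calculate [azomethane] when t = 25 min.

0.04092 M

Step 1: For a first-order reaction: [azomethane] = [azomethane]₀ × e^(-kt)
Step 2: [azomethane] = 1.74 × e^(-0.15 × 25)
Step 3: [azomethane] = 1.74 × e^(-3.75)
Step 4: [azomethane] = 1.74 × 0.0235177 = 0.04092 M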